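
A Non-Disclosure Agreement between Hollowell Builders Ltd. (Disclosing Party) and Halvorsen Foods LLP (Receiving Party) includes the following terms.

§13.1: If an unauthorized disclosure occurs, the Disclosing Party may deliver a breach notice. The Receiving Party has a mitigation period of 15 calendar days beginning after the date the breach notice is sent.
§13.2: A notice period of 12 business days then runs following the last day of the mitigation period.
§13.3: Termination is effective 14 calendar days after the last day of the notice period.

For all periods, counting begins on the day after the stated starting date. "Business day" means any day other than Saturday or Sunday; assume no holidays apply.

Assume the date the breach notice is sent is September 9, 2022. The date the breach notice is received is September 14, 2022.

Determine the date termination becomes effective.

The last day of the mitigation period: September 9, 2022 + 15 days = September 24, 2022.
The last day of the notice period: 12 business days after Saturday, September 24, 2022, skipping weekends — Sep 26, Sep 27, Sep 28, Sep 29, …, Oct 7, Oct 10, Oct 11 — lands on Tuesday, October 11, 2022.
The date termination becomes effective: 14 calendar days after October 11, 2022 is October 25, 2022.

October 25, 2022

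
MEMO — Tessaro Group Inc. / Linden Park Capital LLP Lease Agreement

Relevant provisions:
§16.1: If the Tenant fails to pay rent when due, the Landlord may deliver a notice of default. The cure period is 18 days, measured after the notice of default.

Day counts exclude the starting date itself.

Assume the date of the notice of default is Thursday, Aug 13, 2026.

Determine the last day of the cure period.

The last day of the cure period: Aug 13, 2026 + 18 days = Aug 31, 2026.

Aug 31, 2026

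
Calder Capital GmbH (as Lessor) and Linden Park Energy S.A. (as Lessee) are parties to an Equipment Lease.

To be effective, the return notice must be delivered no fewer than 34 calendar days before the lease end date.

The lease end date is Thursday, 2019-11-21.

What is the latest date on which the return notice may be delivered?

Counting back 34 calendar days from 2019-11-21 gives 2019-10-18.

2019-10-18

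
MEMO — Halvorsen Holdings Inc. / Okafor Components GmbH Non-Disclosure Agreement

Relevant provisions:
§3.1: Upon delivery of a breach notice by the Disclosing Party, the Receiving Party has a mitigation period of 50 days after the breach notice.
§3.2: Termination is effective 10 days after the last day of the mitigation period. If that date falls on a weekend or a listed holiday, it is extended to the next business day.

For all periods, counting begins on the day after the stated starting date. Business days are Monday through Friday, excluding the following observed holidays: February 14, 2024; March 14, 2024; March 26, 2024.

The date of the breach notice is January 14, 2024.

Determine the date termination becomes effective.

The last day of the mitigation period: January 14, 2024 + 50 days = March 4, 2024.
The date termination becomes effective: March 4, 2024 + 10 days = March 14, 2024. That falls on Thursday, a listed holiday, so it rolls to the next business day, Friday, March 15, 2024.

March 15, 2024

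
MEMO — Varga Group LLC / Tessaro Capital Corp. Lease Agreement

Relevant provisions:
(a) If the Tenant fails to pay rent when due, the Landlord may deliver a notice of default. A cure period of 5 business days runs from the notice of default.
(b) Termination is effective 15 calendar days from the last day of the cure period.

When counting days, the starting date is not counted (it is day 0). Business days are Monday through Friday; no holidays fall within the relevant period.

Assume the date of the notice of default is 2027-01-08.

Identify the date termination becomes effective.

2027-01-30

From Friday, 2027-01-08, 5 business days (Jan 11, Jan 12, Jan 13, Jan 14, Jan 15, skipping weekends) brings us to Friday, 2027-01-15, which is the last day of the cure period.
The date termination becomes effective: 15 calendar days after 2027-01-15 is 2027-01-30.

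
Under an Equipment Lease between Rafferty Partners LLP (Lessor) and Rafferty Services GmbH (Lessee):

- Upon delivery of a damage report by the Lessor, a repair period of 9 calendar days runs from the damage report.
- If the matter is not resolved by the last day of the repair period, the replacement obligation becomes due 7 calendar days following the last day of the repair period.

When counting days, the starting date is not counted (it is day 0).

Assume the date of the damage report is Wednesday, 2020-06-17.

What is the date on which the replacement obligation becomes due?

2020-07-03

Adding 9 calendar days to 2020-06-17 gives 2020-06-26, which is the last day of the repair period.
The date on which the replacement obligation becomes due: 7 calendar days after 2020-06-26 is 2020-07-03.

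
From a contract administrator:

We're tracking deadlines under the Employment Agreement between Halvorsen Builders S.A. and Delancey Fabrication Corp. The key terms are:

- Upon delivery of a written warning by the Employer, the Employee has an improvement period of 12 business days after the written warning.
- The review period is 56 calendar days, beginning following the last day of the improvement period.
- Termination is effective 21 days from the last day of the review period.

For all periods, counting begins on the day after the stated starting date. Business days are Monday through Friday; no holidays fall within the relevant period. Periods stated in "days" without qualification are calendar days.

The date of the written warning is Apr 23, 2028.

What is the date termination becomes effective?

Jul 25, 2028

From Sunday, Apr 23, 2028, 12 business days (Apr 24, Apr 25, Apr 26, Apr 27, …, May 5, May 8, May 9, skipping weekends) brings us to Tuesday, May 9, 2028, which is the last day of the improvement period.
Adding 56 calendar days to May 9, 2028 gives Jul 4, 2028, which is the last day of the review period.
The date termination becomes effective: 21 calendar days after Jul 4, 2028 is Jul 25, 2028.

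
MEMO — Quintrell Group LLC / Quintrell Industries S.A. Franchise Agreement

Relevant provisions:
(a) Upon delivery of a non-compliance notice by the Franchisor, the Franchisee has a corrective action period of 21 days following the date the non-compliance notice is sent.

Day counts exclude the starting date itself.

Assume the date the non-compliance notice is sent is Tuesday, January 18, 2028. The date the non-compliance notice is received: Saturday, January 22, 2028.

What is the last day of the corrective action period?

February 8, 2028

Adding 21 calendar days to January 18, 2028 gives February 8, 2028, which is the last day of the corrective action period.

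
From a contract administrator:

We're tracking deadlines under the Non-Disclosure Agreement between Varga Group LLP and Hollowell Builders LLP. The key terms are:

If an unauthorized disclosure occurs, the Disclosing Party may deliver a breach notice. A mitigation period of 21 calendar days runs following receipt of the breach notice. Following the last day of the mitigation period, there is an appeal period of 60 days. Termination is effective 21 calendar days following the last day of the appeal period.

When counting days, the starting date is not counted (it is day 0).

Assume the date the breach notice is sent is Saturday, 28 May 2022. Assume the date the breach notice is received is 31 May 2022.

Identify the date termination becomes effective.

10 September 2022

The last day of the mitigation period: 21 calendar days after 31 May 2022 is 21 June 2022.
The last day of the appeal period: 60 calendar days after 21 June 2022 is 20 August 2022.
The date termination becomes effective: 21 calendar days after 20 August 2022 is 10 September 2022.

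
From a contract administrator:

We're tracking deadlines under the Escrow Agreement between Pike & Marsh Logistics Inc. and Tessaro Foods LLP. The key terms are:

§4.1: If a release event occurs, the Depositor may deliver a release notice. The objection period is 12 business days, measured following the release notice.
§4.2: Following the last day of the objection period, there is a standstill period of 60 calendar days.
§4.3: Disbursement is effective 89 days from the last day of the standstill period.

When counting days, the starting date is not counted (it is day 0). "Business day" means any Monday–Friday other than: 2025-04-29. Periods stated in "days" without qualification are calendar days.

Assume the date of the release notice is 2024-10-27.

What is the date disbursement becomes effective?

2025-04-10

The last day of the objection period: counting 12 business days from Sunday, 2024-10-27 (Oct 28, Oct 29, Oct 30, Oct 31, …, Nov 8, Nov 11, Nov 12, skipping weekends) reaches Tuesday, 2024-11-12.
Adding 60 calendar days to 2024-11-12 gives 2025-01-11, which is the last day of the standstill period.
Adding 89 calendar days to 2025-01-11 gives 2025-04-10, which is the date disbursement becomes effective.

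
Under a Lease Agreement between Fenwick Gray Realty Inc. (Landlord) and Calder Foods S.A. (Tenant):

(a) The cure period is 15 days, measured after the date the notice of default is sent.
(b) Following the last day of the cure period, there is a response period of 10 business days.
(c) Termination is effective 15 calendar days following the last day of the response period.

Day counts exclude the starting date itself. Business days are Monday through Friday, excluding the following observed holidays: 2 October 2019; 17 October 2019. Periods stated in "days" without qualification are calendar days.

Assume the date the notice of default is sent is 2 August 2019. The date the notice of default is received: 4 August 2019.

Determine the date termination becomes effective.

The last day of the cure period: 2 August 2019 + 15 days = 17 August 2019.
The last day of the response period: 10 business days after Saturday, 17 August 2019, skipping weekends — Aug 19, Aug 20, Aug 21, Aug 22, Aug 23, Aug 26, Aug 27, Aug 28, Aug 29, Aug 30 — lands on Friday, 30 August 2019.
The date termination becomes effective: 30 August 2019 + 15 days = 14 September 2019.

14 September 2019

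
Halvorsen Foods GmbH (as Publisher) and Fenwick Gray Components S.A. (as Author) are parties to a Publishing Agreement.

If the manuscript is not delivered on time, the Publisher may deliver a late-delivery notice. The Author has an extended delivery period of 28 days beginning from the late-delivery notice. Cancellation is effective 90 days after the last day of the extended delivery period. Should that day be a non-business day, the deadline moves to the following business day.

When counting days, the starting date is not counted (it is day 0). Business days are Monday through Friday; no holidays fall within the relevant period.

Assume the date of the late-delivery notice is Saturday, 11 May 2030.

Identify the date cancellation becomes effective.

The last day of the extended delivery period: 28 calendar days after 11 May 2030 is 8 June 2030.
The date cancellation becomes effective: 8 June 2030 + 90 days = 6 September 2030. 6 September 2030 is a Friday, so no roll-forward applies.

6 September 2030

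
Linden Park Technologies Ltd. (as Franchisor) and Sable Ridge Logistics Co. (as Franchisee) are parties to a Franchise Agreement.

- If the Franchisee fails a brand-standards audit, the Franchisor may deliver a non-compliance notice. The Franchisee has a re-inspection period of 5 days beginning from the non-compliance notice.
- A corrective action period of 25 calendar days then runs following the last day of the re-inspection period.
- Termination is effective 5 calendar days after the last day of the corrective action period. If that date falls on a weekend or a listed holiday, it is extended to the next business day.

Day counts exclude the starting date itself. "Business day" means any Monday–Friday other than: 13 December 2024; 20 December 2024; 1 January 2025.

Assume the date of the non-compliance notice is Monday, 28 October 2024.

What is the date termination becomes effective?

The last day of the re-inspection period: 5 calendar days after 28 October 2024 is 2 November 2024.
Adding 25 calendar days to 2 November 2024 gives 27 November 2024, which is the last day of the corrective action period.
The date termination becomes effective: 5 calendar days after 27 November 2024 is 2 December 2024. 2 December 2024 is a Monday and is not a listed holiday, so no roll-forward applies.

2 December 2024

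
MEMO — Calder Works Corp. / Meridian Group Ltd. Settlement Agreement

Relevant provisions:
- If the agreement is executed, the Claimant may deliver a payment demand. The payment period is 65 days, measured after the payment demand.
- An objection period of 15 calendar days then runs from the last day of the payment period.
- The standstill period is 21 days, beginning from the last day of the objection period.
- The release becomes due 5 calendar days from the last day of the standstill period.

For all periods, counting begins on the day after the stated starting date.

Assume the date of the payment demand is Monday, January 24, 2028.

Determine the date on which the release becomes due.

May 9, 2028

The last day of the payment period: 65 calendar days after January 24, 2028 is March 29, 2028.
Adding 15 calendar days to March 29, 2028 gives April 13, 2028, which is the last day of the objection period.
The last day of the standstill period: 21 calendar days after April 13, 2028 is May 4, 2028.
The date on which the release becomes due: 5 calendar days after May 4, 2028 is May 9, 2028.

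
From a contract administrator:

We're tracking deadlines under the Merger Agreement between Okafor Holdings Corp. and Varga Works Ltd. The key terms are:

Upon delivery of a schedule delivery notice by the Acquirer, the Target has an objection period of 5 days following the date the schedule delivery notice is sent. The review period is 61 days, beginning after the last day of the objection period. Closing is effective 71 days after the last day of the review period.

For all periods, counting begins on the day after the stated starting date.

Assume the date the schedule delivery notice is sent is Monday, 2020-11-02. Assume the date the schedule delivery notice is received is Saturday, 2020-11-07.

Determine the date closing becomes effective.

2021-03-19

The last day of the objection period: 5 calendar days after 2020-11-02 is 2020-11-07.
Adding 61 calendar days to 2020-11-07 gives 2021-01-07, which is the last day of the review period.
Adding 71 calendar days to 2021-01-07 gives 2021-03-19, which is the date closing becomes effective.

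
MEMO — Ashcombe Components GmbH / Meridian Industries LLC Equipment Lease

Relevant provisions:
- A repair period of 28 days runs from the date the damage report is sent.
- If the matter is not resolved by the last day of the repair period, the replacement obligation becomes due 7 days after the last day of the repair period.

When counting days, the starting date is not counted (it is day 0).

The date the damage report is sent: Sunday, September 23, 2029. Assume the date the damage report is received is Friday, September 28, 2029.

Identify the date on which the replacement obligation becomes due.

Adding 28 calendar days to September 23, 2029 gives October 21, 2029, which is the last day of the repair period.
The date on which the replacement obligation becomes due: 7 calendar days after October 21, 2029 is October 28, 2029.

October 28, 2029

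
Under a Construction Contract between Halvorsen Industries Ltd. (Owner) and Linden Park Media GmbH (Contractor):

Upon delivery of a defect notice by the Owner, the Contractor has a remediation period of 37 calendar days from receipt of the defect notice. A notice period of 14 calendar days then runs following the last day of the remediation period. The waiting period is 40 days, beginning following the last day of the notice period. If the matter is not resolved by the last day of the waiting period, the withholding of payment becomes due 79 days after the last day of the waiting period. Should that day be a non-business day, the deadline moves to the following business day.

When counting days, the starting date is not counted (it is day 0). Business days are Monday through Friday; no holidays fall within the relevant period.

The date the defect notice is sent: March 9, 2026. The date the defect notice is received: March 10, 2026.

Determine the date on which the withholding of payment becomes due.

The last day of the remediation period: March 10, 2026 + 37 days = April 16, 2026.
The last day of the notice period: 14 calendar days after April 16, 2026 is April 30, 2026.
The last day of the waiting period: 40 calendar days after April 30, 2026 is June 9, 2026.
The date on which the withholding of payment becomes due: 79 calendar days after June 9, 2026 is August 27, 2026. August 27, 2026 is a Thursday, so no roll-forward applies.

August 27, 2026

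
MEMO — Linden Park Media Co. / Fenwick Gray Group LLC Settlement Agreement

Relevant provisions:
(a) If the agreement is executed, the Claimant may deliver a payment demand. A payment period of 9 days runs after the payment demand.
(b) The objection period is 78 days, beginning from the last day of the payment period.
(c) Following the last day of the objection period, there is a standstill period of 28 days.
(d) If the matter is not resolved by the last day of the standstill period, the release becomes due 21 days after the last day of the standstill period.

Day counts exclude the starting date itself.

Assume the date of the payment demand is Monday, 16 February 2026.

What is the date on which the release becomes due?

2 July 2026

The last day of the payment period: 9 calendar days after 16 February 2026 is 25 February 2026.
The last day of the objection period: 25 February 2026 + 78 days = 14 May 2026.
The last day of the standstill period: 14 May 2026 + 28 days = 11 June 2026.
The date on which the release becomes due: 11 June 2026 + 21 days = 2 July 2026.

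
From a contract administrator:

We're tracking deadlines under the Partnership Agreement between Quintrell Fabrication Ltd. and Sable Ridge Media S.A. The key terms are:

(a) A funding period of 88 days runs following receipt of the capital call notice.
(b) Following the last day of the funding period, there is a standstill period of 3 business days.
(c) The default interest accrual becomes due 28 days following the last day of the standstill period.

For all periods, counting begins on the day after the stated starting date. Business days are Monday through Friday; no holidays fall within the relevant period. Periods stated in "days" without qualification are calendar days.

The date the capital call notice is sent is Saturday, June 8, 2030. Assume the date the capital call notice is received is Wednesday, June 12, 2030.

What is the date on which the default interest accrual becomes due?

The last day of the funding period: June 12, 2030 + 88 days = September 8, 2030.
From Sunday, September 8, 2030, 3 business days (Sep 9, Sep 10, Sep 11, skipping weekends) brings us to Wednesday, September 11, 2030, which is the last day of the standstill period.
The date on which the default interest accrual becomes due: 28 calendar days after September 11, 2030 is October 9, 2030.

October 9, 2030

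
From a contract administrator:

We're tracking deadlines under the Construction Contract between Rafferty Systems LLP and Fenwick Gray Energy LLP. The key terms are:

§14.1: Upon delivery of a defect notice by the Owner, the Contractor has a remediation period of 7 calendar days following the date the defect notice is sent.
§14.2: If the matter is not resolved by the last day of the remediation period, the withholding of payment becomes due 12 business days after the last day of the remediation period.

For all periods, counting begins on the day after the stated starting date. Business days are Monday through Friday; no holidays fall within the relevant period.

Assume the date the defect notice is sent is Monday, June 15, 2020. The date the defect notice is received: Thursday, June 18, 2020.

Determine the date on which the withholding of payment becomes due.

Adding 7 calendar days to June 15, 2020 gives June 22, 2020, which is the last day of the remediation period.
The date on which the withholding of payment becomes due: 12 business days after Monday, June 22, 2020, skipping weekends — Jun 23, Jun 24, Jun 25, Jun 26, …, Jul 6, Jul 7, Jul 8 — lands on Wednesday, July 8, 2020.

July 8, 2020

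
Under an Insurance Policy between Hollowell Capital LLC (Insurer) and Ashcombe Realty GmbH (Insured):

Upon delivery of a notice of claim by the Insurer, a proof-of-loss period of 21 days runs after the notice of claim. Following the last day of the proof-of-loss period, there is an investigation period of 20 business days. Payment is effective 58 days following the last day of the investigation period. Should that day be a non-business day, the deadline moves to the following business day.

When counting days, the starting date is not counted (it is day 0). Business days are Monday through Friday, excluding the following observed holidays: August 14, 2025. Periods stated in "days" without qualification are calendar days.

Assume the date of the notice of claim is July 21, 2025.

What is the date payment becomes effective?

November 6, 2025

The last day of the proof-of-loss period: July 21, 2025 + 21 days = August 11, 2025.
The last day of the investigation period: counting 20 business days from Monday, August 11, 2025 (Aug 12, Aug 13, Aug 15, Aug 18, …, Sep 5, Sep 8, Sep 9, skipping weekends and the listed holiday on Aug 14) reaches Tuesday, September 9, 2025.
The date payment becomes effective: September 9, 2025 + 58 days = November 6, 2025. November 6, 2025 is a Thursday and is not a listed holiday, so no roll-forward applies.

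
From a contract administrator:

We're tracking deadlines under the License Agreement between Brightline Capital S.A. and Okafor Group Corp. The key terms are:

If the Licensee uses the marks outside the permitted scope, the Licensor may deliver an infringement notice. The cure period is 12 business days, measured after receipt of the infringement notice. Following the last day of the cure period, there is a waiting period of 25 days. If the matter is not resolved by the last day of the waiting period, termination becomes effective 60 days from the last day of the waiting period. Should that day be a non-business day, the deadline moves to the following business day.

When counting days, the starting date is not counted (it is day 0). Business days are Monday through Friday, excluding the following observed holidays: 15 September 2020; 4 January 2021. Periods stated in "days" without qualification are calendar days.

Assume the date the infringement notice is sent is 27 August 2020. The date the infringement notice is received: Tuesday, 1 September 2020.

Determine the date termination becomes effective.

The last day of the cure period: 12 business days after Tuesday, 1 September 2020, skipping weekends and the listed holiday on Sep 15 — Sep 2, Sep 3, Sep 4, Sep 7, …, Sep 16, Sep 17, Sep 18 — lands on Friday, 18 September 2020.
The last day of the waiting period: 25 calendar days after 18 September 2020 is 13 October 2020.
Adding 60 calendar days to 13 October 2020 gives 12 December 2020, which is the date termination becomes effective. That falls on a Saturday, so it rolls to the next business day, Monday, 14 December 2020.

14 December 2020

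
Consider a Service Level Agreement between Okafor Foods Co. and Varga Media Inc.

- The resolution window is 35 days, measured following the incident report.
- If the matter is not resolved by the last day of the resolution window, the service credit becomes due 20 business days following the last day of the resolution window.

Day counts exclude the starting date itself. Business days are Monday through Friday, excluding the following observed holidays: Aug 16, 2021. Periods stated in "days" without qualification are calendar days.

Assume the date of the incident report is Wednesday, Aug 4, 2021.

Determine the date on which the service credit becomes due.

Oct 6, 2021

The last day of the resolution window: 35 calendar days after Aug 4, 2021 is Sep 8, 2021.
From Wednesday, Sep 8, 2021, 20 business days (Sep 9, Sep 10, Sep 13, Sep 14, …, Oct 4, Oct 5, Oct 6, skipping weekends) brings us to Wednesday, Oct 6, 2021, which is the date on which the service credit becomes due.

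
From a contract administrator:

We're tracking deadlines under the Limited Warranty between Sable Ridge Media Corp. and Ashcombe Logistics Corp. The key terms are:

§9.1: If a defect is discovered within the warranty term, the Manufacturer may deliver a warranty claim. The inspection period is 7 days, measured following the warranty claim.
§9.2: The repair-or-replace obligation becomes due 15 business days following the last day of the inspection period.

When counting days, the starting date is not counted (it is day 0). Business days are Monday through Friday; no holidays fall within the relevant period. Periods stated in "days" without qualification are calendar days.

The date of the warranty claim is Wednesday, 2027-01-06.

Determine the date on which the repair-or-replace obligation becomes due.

2027-02-03

The last day of the inspection period: 7 calendar days after 2027-01-06 is 2027-01-13.
The date on which the repair-or-replace obligation becomes due: counting 15 business days from Wednesday, 2027-01-13 (Jan 14, Jan 15, Jan 18, Jan 19, …, Feb 1, Feb 2, Feb 3, skipping weekends) reaches Wednesday, 2027-02-03.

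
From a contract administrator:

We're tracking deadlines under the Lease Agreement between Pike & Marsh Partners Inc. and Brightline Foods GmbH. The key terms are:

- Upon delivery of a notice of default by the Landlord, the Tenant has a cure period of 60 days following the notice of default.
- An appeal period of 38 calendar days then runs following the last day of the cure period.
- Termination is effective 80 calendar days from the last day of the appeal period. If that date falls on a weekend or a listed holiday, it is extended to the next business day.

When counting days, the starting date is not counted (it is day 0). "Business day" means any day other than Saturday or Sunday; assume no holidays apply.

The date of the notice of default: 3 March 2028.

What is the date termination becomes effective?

28 August 2028

Adding 60 calendar days to 3 March 2028 gives 2 May 2028, which is the last day of the cure period.
The last day of the appeal period: 2 May 2028 + 38 days = 9 June 2028.
The date termination becomes effective: 9 June 2028 + 80 days = 28 August 2028. 28 August 2028 is a Monday, so no roll-forward applies.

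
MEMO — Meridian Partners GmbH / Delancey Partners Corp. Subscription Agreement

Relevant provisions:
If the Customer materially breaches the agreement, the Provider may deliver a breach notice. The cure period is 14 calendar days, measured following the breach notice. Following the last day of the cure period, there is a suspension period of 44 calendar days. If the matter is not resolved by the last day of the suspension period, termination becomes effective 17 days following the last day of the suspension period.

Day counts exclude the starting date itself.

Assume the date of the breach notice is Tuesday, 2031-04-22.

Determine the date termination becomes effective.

The last day of the cure period: 2031-04-22 + 14 days = 2031-05-06.
Adding 44 calendar days to 2031-05-06 gives 2031-06-19, which is the last day of the suspension period.
The date termination becomes effective: 2031-06-19 + 17 days = 2031-07-06.

2031-07-06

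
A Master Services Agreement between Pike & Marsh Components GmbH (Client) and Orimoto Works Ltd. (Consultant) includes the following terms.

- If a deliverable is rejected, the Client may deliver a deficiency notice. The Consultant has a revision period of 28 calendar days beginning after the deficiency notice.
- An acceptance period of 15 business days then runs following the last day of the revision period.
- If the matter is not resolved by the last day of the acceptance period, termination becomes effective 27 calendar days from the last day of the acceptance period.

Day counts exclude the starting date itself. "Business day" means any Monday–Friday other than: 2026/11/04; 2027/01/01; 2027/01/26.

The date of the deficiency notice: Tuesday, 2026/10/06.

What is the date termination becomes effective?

2026/12/22

Adding 28 calendar days to 2026/10/06 gives 2026/11/03, which is the last day of the revision period.
The last day of the acceptance period: counting 15 business days from Tuesday, 2026/11/03 (Nov 5, Nov 6, Nov 9, Nov 10, …, Nov 23, Nov 24, Nov 25, skipping weekends and the listed holiday on Nov 4) reaches Wednesday, 2026/11/25.
The date termination becomes effective: 27 calendar days after 2026/11/25 is 2026/12/22.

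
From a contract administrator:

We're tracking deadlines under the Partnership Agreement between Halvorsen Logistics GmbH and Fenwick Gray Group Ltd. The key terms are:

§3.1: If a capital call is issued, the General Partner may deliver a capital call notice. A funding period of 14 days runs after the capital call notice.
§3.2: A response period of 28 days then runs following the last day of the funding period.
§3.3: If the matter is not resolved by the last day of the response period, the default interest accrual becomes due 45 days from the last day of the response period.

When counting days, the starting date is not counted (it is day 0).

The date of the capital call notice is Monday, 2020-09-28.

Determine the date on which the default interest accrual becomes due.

Adding 14 calendar days to 2020-09-28 gives 2020-10-12, which is the last day of the funding period.
Adding 28 calendar days to 2020-10-12 gives 2020-11-09, which is the last day of the response period.
The date on which the default interest accrual becomes due: 45 calendar days after 2020-11-09 is 2020-12-24.

2020-12-24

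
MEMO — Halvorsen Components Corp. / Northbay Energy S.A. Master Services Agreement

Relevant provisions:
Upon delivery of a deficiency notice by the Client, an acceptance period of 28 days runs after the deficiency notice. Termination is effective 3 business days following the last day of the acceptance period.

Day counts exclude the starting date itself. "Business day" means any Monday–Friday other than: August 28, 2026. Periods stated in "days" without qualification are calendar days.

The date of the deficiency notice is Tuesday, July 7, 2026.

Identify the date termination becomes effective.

The last day of the acceptance period: 28 calendar days after July 7, 2026 is August 4, 2026.
The date termination becomes effective: 3 business days after Tuesday, August 4, 2026, skipping weekends — Aug 5, Aug 6, Aug 7 — lands on Friday, August 7, 2026.

August 7, 2026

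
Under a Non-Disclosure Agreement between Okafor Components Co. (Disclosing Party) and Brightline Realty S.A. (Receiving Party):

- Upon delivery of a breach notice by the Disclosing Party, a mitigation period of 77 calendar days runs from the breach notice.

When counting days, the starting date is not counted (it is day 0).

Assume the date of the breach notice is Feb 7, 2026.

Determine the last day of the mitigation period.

Apr 25, 2026

Adding 77 calendar days to Feb 7, 2026 gives Apr 25, 2026, which is the last day of the mitigation period.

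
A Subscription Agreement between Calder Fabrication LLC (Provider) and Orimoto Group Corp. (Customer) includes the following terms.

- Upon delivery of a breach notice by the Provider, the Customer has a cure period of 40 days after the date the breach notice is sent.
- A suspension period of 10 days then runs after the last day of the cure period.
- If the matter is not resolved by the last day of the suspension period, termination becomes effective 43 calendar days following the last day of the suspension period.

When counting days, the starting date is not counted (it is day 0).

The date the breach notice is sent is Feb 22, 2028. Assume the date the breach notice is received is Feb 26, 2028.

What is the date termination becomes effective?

May 25, 2028

The last day of the cure period: 40 calendar days after Feb 22, 2028 is Apr 2, 2028.
The last day of the suspension period: 10 calendar days after Apr 2, 2028 is Apr 12, 2028.
Adding 43 calendar days to Apr 12, 2028 gives May 25, 2028, which is the date termination becomes effective.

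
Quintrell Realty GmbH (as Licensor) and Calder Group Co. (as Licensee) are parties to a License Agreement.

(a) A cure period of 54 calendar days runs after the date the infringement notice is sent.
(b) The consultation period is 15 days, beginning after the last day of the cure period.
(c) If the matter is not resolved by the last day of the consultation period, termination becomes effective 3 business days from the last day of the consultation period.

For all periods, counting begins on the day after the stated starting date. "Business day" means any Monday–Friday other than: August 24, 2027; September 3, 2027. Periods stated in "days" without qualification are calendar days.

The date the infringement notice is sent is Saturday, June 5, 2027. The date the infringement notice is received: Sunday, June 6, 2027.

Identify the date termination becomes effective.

The last day of the cure period: 54 calendar days after June 5, 2027 is July 29, 2027.
The last day of the consultation period: 15 calendar days after July 29, 2027 is August 13, 2027.
The date termination becomes effective: 3 business days after Friday, August 13, 2027, skipping weekends — Aug 16, Aug 17, Aug 18 — lands on Wednesday, August 18, 2027.

August 18, 2027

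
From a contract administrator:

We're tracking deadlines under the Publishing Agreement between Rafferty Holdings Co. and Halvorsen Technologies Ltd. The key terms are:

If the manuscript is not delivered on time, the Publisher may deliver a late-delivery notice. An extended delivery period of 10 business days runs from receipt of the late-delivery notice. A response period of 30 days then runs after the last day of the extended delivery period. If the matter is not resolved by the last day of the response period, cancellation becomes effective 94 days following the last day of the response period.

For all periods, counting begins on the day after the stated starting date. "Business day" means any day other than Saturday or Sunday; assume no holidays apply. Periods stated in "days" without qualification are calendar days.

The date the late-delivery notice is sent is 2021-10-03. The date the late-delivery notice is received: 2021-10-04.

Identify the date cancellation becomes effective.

2022-02-19

From Monday, 2021-10-04, 10 business days (Oct 5, Oct 6, Oct 7, Oct 8, Oct 11, Oct 12, Oct 13, Oct 14, Oct 15, Oct 18, skipping weekends) brings us to Monday, 2021-10-18, which is the last day of the extended delivery period.
The last day of the response period: 30 calendar days after 2021-10-18 is 2021-11-17.
The date cancellation becomes effective: 2021-11-17 + 94 days = 2022-02-19.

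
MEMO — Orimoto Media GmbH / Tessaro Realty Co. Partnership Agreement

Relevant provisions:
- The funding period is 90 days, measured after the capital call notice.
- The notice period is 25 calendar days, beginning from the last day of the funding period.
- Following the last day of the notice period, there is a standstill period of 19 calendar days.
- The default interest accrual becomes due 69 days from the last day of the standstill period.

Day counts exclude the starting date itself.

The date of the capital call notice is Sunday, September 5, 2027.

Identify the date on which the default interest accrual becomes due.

The last day of the funding period: 90 calendar days after September 5, 2027 is December 4, 2027.
Adding 25 calendar days to December 4, 2027 gives December 29, 2027, which is the last day of the notice period.
The last day of the standstill period: 19 calendar days after December 29, 2027 is January 17, 2028.
The date on which the default interest accrual becomes due: 69 calendar days after January 17, 2028 is March 26, 2028.

March 26, 2028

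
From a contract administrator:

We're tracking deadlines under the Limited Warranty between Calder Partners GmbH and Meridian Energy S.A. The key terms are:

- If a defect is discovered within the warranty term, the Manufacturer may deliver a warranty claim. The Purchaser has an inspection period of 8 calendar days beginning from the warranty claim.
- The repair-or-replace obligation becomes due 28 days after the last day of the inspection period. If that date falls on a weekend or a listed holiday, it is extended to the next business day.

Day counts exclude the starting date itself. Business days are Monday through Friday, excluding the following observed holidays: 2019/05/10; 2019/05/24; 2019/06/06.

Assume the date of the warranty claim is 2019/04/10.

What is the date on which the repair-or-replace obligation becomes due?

2019/05/16

The last day of the inspection period: 8 calendar days after 2019/04/10 is 2019/04/18.
Adding 28 calendar days to 2019/04/18 gives 2019/05/16, which is the date on which the repair-or-replace obligation becomes due. 2019/05/16 is a Thursday and is not a listed holiday, so no roll-forward applies.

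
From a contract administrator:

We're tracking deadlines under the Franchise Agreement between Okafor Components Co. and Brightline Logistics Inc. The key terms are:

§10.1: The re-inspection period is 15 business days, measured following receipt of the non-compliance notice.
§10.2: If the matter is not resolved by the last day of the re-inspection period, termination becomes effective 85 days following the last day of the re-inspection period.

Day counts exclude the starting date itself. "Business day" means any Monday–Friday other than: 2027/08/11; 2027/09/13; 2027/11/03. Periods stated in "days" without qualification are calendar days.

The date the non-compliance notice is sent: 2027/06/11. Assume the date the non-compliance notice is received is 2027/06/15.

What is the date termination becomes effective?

The last day of the re-inspection period: 15 business days after Tuesday, 2027/06/15, skipping weekends — Jun 16, Jun 17, Jun 18, Jun 21, …, Jul 2, Jul 5, Jul 6 — lands on Tuesday, 2027/07/06.
The date termination becomes effective: 85 calendar days after 2027/07/06 is 2027/09/29.

2027/09/29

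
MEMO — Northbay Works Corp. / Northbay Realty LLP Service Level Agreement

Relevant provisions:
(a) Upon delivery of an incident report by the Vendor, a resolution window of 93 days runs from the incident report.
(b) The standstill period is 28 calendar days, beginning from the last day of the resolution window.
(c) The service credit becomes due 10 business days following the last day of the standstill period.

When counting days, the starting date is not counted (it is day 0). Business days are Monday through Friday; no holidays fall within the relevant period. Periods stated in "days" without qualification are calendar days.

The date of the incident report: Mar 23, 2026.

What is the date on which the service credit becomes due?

Aug 5, 2026

Adding 93 calendar days to Mar 23, 2026 gives Jun 24, 2026, which is the last day of the resolution window.
The last day of the standstill period: 28 calendar days after Jun 24, 2026 is Jul 22, 2026.
The date on which the service credit becomes due: 10 business days after Wednesday, Jul 22, 2026, skipping weekends — Jul 23, Jul 24, Jul 27, Jul 28, Jul 29, Jul 30, Jul 31, Aug 3, Aug 4, Aug 5 — lands on Wednesday, Aug 5, 2026.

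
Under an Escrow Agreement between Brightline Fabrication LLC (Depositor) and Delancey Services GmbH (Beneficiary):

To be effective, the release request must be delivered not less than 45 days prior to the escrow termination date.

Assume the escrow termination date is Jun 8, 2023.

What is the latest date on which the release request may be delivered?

Counting back 45 calendar days from Jun 8, 2023 gives Apr 24, 2023.

Apr 24, 2023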